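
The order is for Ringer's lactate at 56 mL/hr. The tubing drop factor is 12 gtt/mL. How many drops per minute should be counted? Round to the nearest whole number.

56 mL/hr ÷ 60 min/hr = 0.9333333 mL/min
0.9333333 mL/min × 12 gtt/mL = 11.2 gtt/min

11 gtt/min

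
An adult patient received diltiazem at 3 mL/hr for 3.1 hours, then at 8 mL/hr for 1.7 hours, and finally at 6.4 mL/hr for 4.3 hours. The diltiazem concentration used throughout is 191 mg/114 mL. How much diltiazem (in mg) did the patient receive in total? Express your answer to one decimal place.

84.5 mg

Concentration = 191 mg ÷ 114 mL = 1.675439 mg/mL
Stage 1: 3 mL/hr × 3.1 hr = 9.3 mL → 9.3 mL × 1.675439 mg/mL = 15.58158 mg
Stage 2: 8 mL/hr × 1.7 hr = 13.6 mL → 13.6 mL × 1.675439 mg/mL = 22.78596 mg
Stage 3: 6.4 mL/hr × 4.3 hr = 27.52 mL → 27.52 mL × 1.675439 mg/mL = 46.10807 mg
Total = 15.58158 + 22.78596 + 46.10807 = 84.47561 mg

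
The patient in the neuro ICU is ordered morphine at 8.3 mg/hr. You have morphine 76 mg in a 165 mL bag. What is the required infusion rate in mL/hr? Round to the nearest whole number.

18 mL/hr

Concentration = 76 mg ÷ 165 mL = 0.4606061 mg/mL
Rate = 8.3 mg/hr ÷ 0.4606061 mg/mL = 18.01974 mL/hr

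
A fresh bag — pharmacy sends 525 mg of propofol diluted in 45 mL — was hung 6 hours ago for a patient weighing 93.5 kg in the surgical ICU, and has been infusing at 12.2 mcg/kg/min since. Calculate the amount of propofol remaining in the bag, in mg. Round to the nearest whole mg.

Dose = 12.2 mcg/kg/min × 93.5 kg = 1140.7 mcg/min
1140.7 mcg/min × 60 min/hr = 68442 mcg/hr
Concentration = 525 mg ÷ 45 mL = 11.66667 mg/mL = 11666.67 mcg/mL
Rate = 68442 mcg/hr ÷ 11666.67 mcg/mL = 5.866457 mL/hr
Volume infused = 5.866457 mL/hr × 6 hr = 35.19874 mL
Volume remaining = 45 − 35.19874 = 9.801257 mL
Drug remaining = 9.801257 mL × 11666.67 mcg/mL = 114348 mcg = 114.348 mg

114 mg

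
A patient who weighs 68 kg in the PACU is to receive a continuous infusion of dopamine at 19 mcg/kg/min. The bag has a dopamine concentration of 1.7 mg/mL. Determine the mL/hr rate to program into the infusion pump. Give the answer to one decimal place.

45.6 mL/hr

Dose = 19 mcg/kg/min × 68 kg = 1292 mcg/min
1292 mcg/min × 60 min/hr = 77520 mcg/hr
Concentration = 1.7 mg/mL = 1700 mcg/mL
Rate = 77520 mcg/hr ÷ 1700 mcg/mL = 45.6 mL/hr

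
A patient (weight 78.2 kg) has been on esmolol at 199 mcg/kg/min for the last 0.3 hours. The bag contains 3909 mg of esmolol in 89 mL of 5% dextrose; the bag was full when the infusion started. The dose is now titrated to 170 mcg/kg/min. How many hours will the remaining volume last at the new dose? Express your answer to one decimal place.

4.5 hours

Initial rate:
Dose = 199 mcg/kg/min × 78.2 kg = 15561.8 mcg/min
15561.8 mcg/min × 60 min/hr = 933708 mcg/hr
Concentration = 3909 mg ÷ 89 mL = 43.92135 mg/mL = 43921.35 mcg/mL
Rate = 933708 mcg/hr ÷ 43921.35 mcg/mL = 21.25864 mL/hr
Volume infused so far = 21.25864 mL/hr × 0.3 hr = 6.377591 mL
Volume remaining = 89 − 6.377591 = 82.62241 mL
New rate:
Dose = 170 mcg/kg/min × 78.2 kg = 13294 mcg/min
13294 mcg/min × 60 min/hr = 797640 mcg/hr
Rate = 797640 mcg/hr ÷ 43921.35 mcg/mL = 18.16064 mL/hr
Time remaining = 82.62241 mL ÷ 18.16064 mL/hr = 4.549531 hr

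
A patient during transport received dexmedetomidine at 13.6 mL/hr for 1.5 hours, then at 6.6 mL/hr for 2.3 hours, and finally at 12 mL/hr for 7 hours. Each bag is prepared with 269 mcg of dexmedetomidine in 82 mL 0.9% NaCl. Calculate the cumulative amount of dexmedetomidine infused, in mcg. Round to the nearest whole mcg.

392 mcg

Concentration = 269 mcg ÷ 82 mL = 3.280488 mcg/mL
Stage 1: 13.6 mL/hr × 1.5 hr = 20.4 mL → 20.4 mL × 3.280488 mcg/mL = 66.92195 mcg
Stage 2: 6.6 mL/hr × 2.3 hr = 15.18 mL → 15.18 mL × 3.280488 mcg/mL = 49.7978 mcg
Stage 3: 12 mL/hr × 7 hr = 84 mL → 84 mL × 3.280488 mcg/mL = 275.561 mcg
Total = 66.92195 + 49.7978 + 275.561 = 392.2807 mcg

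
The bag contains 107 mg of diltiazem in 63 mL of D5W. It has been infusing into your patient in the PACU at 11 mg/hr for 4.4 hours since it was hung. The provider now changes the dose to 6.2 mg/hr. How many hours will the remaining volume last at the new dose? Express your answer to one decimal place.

9.5 hours

Initial rate:
Concentration = 107 mg ÷ 63 mL = 1.698413 mg/mL
Rate = 11 mg/hr ÷ 1.698413 mg/mL = 6.476636 mL/hr
Volume infused so far = 6.476636 mL/hr × 4.4 hr = 28.4972 mL
Volume remaining = 63 − 28.4972 = 34.5028 mL
New rate:
Rate = 6.2 mg/hr ÷ 1.698413 mg/mL = 3.650467 mL/hr
Time remaining = 34.5028 mL ÷ 3.650467 mL/hr = 9.451613 hr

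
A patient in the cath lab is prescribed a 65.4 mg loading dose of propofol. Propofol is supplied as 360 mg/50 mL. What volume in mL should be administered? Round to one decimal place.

9.1 mL

Concentration = 360 mg ÷ 50 mL = 7.2 mg/mL
Volume = 65.4 mg ÷ 7.2 mg/mL = 9.083333 mL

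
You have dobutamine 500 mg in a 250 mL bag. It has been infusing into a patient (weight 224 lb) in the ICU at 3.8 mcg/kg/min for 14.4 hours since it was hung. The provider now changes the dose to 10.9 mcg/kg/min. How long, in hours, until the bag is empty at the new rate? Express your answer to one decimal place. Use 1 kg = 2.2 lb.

Initial rate:
Weight = 224 lb ÷ 2.2 lb/kg = 101.8182 kg
Dose = 3.8 mcg/kg/min × 101.8182 kg = 386.9091 mcg/min
386.9091 mcg/min × 60 min/hr = 23214.55 mcg/hr
Concentration = 500 mg ÷ 250 mL = 2 mg/mL = 2000 mcg/mL
Rate = 23214.55 mcg/hr ÷ 2000 mcg/mL = 11.60727 mL/hr
Volume infused so far = 11.60727 mL/hr × 14.4 hr = 167.1447 mL
Volume remaining = 250 − 167.1447 = 82.85527 mL
New rate:
Dose = 10.9 mcg/kg/min × 101.8182 kg = 1109.818 mcg/min
1109.818 mcg/min × 60 min/hr = 66589.09 mcg/hr
Rate = 66589.09 mcg/hr ÷ 2000 mcg/mL = 33.29455 mL/hr
Time remaining = 82.85527 mL ÷ 33.29455 mL/hr = 2.488554 hr

2.5 hours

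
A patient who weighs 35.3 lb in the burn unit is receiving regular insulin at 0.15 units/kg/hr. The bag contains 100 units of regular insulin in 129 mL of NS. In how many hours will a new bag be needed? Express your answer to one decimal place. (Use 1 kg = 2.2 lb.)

41.5 hours

Weight = 35.3 lb ÷ 2.2 lb/kg = 16.04545 kg
Dose = 0.15 units/kg/hr × 16.04545 kg = 2.406818 units/hr
Concentration = 100 units ÷ 129 mL = 0.7751938 units/mL
Rate = 2.406818 units/hr ÷ 0.7751938 units/mL = 3.104795 mL/hr
Duration = 129 mL ÷ 3.104795 mL/hr = 41.54863 hr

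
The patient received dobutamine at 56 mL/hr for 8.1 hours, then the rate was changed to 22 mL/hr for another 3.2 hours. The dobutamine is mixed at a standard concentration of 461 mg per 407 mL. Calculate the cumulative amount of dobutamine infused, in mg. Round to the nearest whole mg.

Concentration = 461 mg ÷ 407 mL = 1.132678 mg/mL
Stage 1: 56 mL/hr × 8.1 hr = 453.6 mL → 453.6 mL × 1.132678 mg/mL = 513.7828 mg
Stage 2: 22 mL/hr × 3.2 hr = 70.4 mL → 70.4 mL × 1.132678 mg/mL = 79.74054 mg
Total = 513.7828 + 79.74054 = 593.5233 mg

594 mg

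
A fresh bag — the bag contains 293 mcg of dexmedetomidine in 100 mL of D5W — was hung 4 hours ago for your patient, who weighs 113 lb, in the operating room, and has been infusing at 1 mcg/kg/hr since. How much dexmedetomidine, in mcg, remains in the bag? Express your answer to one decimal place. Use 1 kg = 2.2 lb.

Weight = 113 lb ÷ 2.2 lb/kg = 51.36364 kg
Dose = 1 mcg/kg/hr × 51.36364 kg = 51.36364 mcg/hr
Concentration = 293 mcg ÷ 100 mL = 2.93 mcg/mL
Rate = 51.36364 mcg/hr ÷ 2.93 mcg/mL = 17.53025 mL/hr
Volume infused = 17.53025 mL/hr × 4 hr = 70.12101 mL
Volume remaining = 100 − 70.12101 = 29.87899 mL
Drug remaining = 29.87899 mL × 2.93 mcg/mL = 87.54545 mcg

87.5 mcg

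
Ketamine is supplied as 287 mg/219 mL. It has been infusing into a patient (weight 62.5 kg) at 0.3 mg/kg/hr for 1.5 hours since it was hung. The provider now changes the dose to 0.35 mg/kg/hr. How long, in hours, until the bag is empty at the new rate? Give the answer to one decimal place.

Initial rate:
Dose = 0.3 mg/kg/hr × 62.5 kg = 18.75 mg/hr
Concentration = 287 mg ÷ 219 mL = 1.310502 mg/mL
Rate = 18.75 mg/hr ÷ 1.310502 mg/mL = 14.30749 mL/hr
Volume infused so far = 14.30749 mL/hr × 1.5 hr = 21.46124 mL
Volume remaining = 219 − 21.46124 = 197.5388 mL
New rate:
Dose = 0.35 mg/kg/hr × 62.5 kg = 21.875 mg/hr
Rate = 21.875 mg/hr ÷ 1.310502 mg/mL = 16.69207 mL/hr
Time remaining = 197.5388 mL ÷ 16.69207 mL/hr = 11.83429 hr

11.8 hours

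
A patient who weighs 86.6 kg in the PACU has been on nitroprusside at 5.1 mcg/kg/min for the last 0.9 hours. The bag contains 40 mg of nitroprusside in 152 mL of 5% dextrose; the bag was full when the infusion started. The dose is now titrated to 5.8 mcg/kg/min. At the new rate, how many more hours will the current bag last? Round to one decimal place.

Initial rate:
Dose = 5.1 mcg/kg/min × 86.6 kg = 441.66 mcg/min
441.66 mcg/min × 60 min/hr = 26499.6 mcg/hr
Concentration = 40 mg ÷ 152 mL = 0.2631579 mg/mL = 263.1579 mcg/mL
Rate = 26499.6 mcg/hr ÷ 263.1579 mcg/mL = 100.6985 mL/hr
Volume infused so far = 100.6985 mL/hr × 0.9 hr = 90.62863 mL
Volume remaining = 152 − 90.62863 = 61.37137 mL
New rate:
Dose = 5.8 mcg/kg/min × 86.6 kg = 502.28 mcg/min
502.28 mcg/min × 60 min/hr = 30136.8 mcg/hr
Rate = 30136.8 mcg/hr ÷ 263.1579 mcg/mL = 114.5198 mL/hr
Time remaining = 61.37137 mL ÷ 114.5198 mL/hr = 0.5359016 hr

0.5 hours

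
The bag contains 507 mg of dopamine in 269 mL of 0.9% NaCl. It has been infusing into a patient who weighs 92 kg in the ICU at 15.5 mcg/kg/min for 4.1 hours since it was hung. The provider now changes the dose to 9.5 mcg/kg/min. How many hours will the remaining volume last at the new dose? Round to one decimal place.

3.0 hours

Initial rate:
Dose = 15.5 mcg/kg/min × 92 kg = 1426 mcg/min
1426 mcg/min × 60 min/hr = 85560 mcg/hr
Concentration = 507 mg ÷ 269 mL = 1.884758 mg/mL = 1884.758 mcg/mL
Rate = 85560 mcg/hr ÷ 1884.758 mcg/mL = 45.39574 mL/hr
Volume infused so far = 45.39574 mL/hr × 4.1 hr = 186.1225 mL
Volume remaining = 269 − 186.1225 = 82.87747 mL
New rate:
Dose = 9.5 mcg/kg/min × 92 kg = 874 mcg/min
874 mcg/min × 60 min/hr = 52440 mcg/hr
Rate = 52440 mcg/hr ÷ 1884.758 mcg/mL = 27.8232 mL/hr
Time remaining = 82.87747 mL ÷ 27.8232 mL/hr = 2.978719 hr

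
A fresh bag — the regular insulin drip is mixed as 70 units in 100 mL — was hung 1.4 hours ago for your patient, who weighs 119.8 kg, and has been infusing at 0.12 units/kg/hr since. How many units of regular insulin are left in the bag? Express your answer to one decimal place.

49.9 units

Dose = 0.12 units/kg/hr × 119.8 kg = 14.376 units/hr
Concentration = 70 units ÷ 100 mL = 0.7 units/mL
Rate = 14.376 units/hr ÷ 0.7 units/mL = 20.53714 mL/hr
Volume infused = 20.53714 mL/hr × 1.4 hr = 28.752 mL
Volume remaining = 100 − 28.752 = 71.248 mL
Drug remaining = 71.248 mL × 0.7 units/mL = 49.8736 units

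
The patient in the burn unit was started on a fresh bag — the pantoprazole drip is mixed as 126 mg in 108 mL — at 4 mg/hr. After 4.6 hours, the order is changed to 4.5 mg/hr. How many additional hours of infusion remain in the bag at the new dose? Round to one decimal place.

23.9 hours

Initial rate:
Concentration = 126 mg ÷ 108 mL = 1.166667 mg/mL
Rate = 4 mg/hr ÷ 1.166667 mg/mL = 3.428571 mL/hr
Volume infused so far = 3.428571 mL/hr × 4.6 hr = 15.77143 mL
Volume remaining = 108 − 15.77143 = 92.22857 mL
New rate:
Rate = 4.5 mg/hr ÷ 1.166667 mg/mL = 3.857143 mL/hr
Time remaining = 92.22857 mL ÷ 3.857143 mL/hr = 23.91111 hr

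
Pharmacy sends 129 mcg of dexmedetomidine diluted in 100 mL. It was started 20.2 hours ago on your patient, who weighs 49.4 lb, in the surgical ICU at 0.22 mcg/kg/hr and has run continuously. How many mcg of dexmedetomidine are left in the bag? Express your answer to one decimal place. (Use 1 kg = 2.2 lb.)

Weight = 49.4 lb ÷ 2.2 lb/kg = 22.45455 kg
Dose = 0.22 mcg/kg/hr × 22.45455 kg = 4.94 mcg/hr
Concentration = 129 mcg ÷ 100 mL = 1.29 mcg/mL
Rate = 4.94 mcg/hr ÷ 1.29 mcg/mL = 3.829457 mL/hr
Volume infused = 3.829457 mL/hr × 20.2 hr = 77.35504 mL
Volume remaining = 100 − 77.35504 = 22.64496 mL
Drug remaining = 22.64496 mL × 1.29 mcg/mL = 29.212 mcg

29.2 mcg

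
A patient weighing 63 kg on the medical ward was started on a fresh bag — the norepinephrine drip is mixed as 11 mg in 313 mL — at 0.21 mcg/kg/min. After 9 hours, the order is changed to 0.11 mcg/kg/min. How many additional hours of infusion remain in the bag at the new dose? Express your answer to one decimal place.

9.3 hours

Initial rate:
Dose = 0.21 mcg/kg/min × 63 kg = 13.23 mcg/min
13.23 mcg/min × 60 min/hr = 793.8 mcg/hr
Concentration = 11 mg ÷ 313 mL = 0.03514377 mg/mL = 35.14377 mcg/mL
Rate = 793.8 mcg/hr ÷ 35.14377 mcg/mL = 22.58722 mL/hr
Volume infused so far = 22.58722 mL/hr × 9 hr = 203.285 mL
Volume remaining = 313 − 203.285 = 109.715 mL
New rate:
Dose = 0.11 mcg/kg/min × 63 kg = 6.93 mcg/min
6.93 mcg/min × 60 min/hr = 415.8 mcg/hr
Rate = 415.8 mcg/hr ÷ 35.14377 mcg/mL = 11.8314 mL/hr
Time remaining = 109.715 mL ÷ 11.8314 mL/hr = 9.273208 hr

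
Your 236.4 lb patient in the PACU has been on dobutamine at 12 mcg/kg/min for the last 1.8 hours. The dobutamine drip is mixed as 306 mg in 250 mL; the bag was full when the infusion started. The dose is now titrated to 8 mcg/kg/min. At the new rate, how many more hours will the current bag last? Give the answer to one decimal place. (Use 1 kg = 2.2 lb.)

3.2 hours

Initial rate:
Weight = 236.4 lb ÷ 2.2 lb/kg = 107.4545 kg
Dose = 12 mcg/kg/min × 107.4545 kg = 1289.455 mcg/min
1289.455 mcg/min × 60 min/hr = 77367.27 mcg/hr
Concentration = 306 mg ÷ 250 mL = 1.224 mg/mL = 1224 mcg/mL
Rate = 77367.27 mcg/hr ÷ 1224 mcg/mL = 63.20856 mL/hr
Volume infused so far = 63.20856 mL/hr × 1.8 hr = 113.7754 mL
Volume remaining = 250 − 113.7754 = 136.2246 mL
New rate:
Dose = 8 mcg/kg/min × 107.4545 kg = 859.6364 mcg/min
859.6364 mcg/min × 60 min/hr = 51578.18 mcg/hr
Rate = 51578.18 mcg/hr ÷ 1224 mcg/mL = 42.13904 mL/hr
Time remaining = 136.2246 mL ÷ 42.13904 mL/hr = 3.232741 hr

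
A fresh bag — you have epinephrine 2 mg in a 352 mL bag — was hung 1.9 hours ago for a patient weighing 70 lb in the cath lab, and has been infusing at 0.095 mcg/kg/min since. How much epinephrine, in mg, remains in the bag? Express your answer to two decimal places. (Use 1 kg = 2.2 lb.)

1.66 mg

Weight = 70 lb ÷ 2.2 lb/kg = 31.81818 kg
Dose = 0.095 mcg/kg/min × 31.81818 kg = 3.022727 mcg/min
3.022727 mcg/min × 60 min/hr = 181.3636 mcg/hr
Concentration = 2 mg ÷ 352 mL = 0.005681818 mg/mL = 5.681818 mcg/mL
Rate = 181.3636 mcg/hr ÷ 5.681818 mcg/mL = 31.92 mL/hr
Volume infused = 31.92 mL/hr × 1.9 hr = 60.648 mL
Volume remaining = 352 − 60.648 = 291.352 mL
Drug remaining = 291.352 mL × 5.681818 mcg/mL = 1655.409 mcg = 1.655409 mg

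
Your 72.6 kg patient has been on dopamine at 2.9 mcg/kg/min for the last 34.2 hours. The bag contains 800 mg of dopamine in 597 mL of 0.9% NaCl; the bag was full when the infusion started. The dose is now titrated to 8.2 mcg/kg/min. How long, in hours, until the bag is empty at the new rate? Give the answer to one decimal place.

10.3 hours

Initial rate:
Dose = 2.9 mcg/kg/min × 72.6 kg = 210.54 mcg/min
210.54 mcg/min × 60 min/hr = 12632.4 mcg/hr
Concentration = 800 mg ÷ 597 mL = 1.340034 mg/mL = 1340.034 mcg/mL
Rate = 12632.4 mcg/hr ÷ 1340.034 mcg/mL = 9.426928 mL/hr
Volume infused so far = 9.426928 mL/hr × 34.2 hr = 322.401 mL
Volume remaining = 597 − 322.401 = 274.599 mL
New rate:
Dose = 8.2 mcg/kg/min × 72.6 kg = 595.32 mcg/min
595.32 mcg/min × 60 min/hr = 35719.2 mcg/hr
Rate = 35719.2 mcg/hr ÷ 1340.034 mcg/mL = 26.65545 mL/hr
Time remaining = 274.599 mL ÷ 26.65545 mL/hr = 10.3018 hr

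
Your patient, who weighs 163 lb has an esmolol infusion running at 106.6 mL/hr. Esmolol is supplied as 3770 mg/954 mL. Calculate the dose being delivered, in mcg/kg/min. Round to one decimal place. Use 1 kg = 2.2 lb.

94.8 mcg/kg/min

Weight = 163 lb ÷ 2.2 lb/kg = 74.09091 kg
Concentration = 3770 mg ÷ 954 mL = 3.951782 mg/mL = 3951.782 mcg/mL
Drug rate = 106.6 mL/hr × 3951.782 mcg/mL = 421260 mcg/hr
421260 mcg/hr ÷ 60 min/hr = 7020.999 mcg/min
7020.999 mcg/min ÷ 74.09091 kg = 94.76195 mcg/kg/min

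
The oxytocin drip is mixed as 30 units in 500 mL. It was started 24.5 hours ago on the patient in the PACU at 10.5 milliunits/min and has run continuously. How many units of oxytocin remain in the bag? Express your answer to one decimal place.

10.5 milliunits/min × 60 min/hr = 630 milliunits/hr
Concentration = 30 units ÷ 500 mL = 0.06 units/mL = 60 milliunits/mL
Rate = 630 milliunits/hr ÷ 60 milliunits/mL = 10.5 mL/hr
Volume infused = 10.5 mL/hr × 24.5 hr = 257.25 mL
Volume remaining = 500 − 257.25 = 242.75 mL
Drug remaining = 242.75 mL × 60 milliunits/mL = 14565 milliunits = 14.565 units

14.6 units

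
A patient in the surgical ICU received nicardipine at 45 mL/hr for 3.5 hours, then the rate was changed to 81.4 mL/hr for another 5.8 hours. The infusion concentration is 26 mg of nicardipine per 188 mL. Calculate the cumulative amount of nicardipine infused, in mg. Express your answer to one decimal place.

Concentration = 26 mg ÷ 188 mL = 0.1382979 mg/mL
Stage 1: 45 mL/hr × 3.5 hr = 157.5 mL → 157.5 mL × 0.1382979 mg/mL = 21.78191 mg
Stage 2: 81.4 mL/hr × 5.8 hr = 472.12 mL → 472.12 mL × 0.1382979 mg/mL = 65.29319 mg
Total = 21.78191 + 65.29319 = 87.07511 mg

87.1 mg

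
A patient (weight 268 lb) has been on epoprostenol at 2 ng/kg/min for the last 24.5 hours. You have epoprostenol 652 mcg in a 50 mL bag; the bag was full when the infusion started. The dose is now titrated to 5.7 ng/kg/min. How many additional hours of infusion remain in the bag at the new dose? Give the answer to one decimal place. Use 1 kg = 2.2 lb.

7.1 hours

Initial rate:
Weight = 268 lb ÷ 2.2 lb/kg = 121.8182 kg
Dose = 2 ng/kg/min × 121.8182 kg = 243.6364 ng/min
243.6364 ng/min × 60 min/hr = 14618.18 ng/hr
Concentration = 652 mcg ÷ 50 mL = 13.04 mcg/mL = 13040 ng/mL
Rate = 14618.18 ng/hr ÷ 13040 ng/mL = 1.121026 mL/hr
Volume infused so far = 1.121026 mL/hr × 24.5 hr = 27.46514 mL
Volume remaining = 50 − 27.46514 = 22.53486 mL
New rate:
Dose = 5.7 ng/kg/min × 121.8182 kg = 694.3636 ng/min
694.3636 ng/min × 60 min/hr = 41661.82 ng/hr
Rate = 41661.82 ng/hr ÷ 13040 ng/mL = 3.194925 mL/hr
Time remaining = 22.53486 mL ÷ 3.194925 mL/hr = 7.05333 hr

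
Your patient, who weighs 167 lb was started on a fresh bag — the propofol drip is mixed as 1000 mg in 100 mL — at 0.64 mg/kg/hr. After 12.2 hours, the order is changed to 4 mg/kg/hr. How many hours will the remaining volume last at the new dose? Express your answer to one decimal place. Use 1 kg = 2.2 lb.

1.3 hours

Initial rate:
Weight = 167 lb ÷ 2.2 lb/kg = 75.90909 kg
Dose = 0.64 mg/kg/hr × 75.90909 kg = 48.58182 mg/hr
Concentration = 1000 mg ÷ 100 mL = 10 mg/mL
Rate = 48.58182 mg/hr ÷ 10 mg/mL = 4.858182 mL/hr
Volume infused so far = 4.858182 mL/hr × 12.2 hr = 59.26982 mL
Volume remaining = 100 − 59.26982 = 40.73018 mL
New rate:
Dose = 4 mg/kg/hr × 75.90909 kg = 303.6364 mg/hr
Rate = 303.6364 mg/hr ÷ 10 mg/mL = 30.36364 mL/hr
Time remaining = 40.73018 mL ÷ 30.36364 mL/hr = 1.341413 hr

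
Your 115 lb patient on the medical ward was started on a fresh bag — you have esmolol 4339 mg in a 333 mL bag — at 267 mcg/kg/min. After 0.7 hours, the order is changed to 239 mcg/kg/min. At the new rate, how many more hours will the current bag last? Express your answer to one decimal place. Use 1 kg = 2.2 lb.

Initial rate:
Weight = 115 lb ÷ 2.2 lb/kg = 52.27273 kg
Dose = 267 mcg/kg/min × 52.27273 kg = 13956.82 mcg/min
13956.82 mcg/min × 60 min/hr = 837409.1 mcg/hr
Concentration = 4339 mg ÷ 333 mL = 13.03003 mg/mL = 13030.03 mcg/mL
Rate = 837409.1 mcg/hr ÷ 13030.03 mcg/mL = 64.26763 mL/hr
Volume infused so far = 64.26763 mL/hr × 0.7 hr = 44.98734 mL
Volume remaining = 333 − 44.98734 = 288.0127 mL
New rate:
Dose = 239 mcg/kg/min × 52.27273 kg = 12493.18 mcg/min
12493.18 mcg/min × 60 min/hr = 749590.9 mcg/hr
Rate = 749590.9 mcg/hr ÷ 13030.03 mcg/mL = 57.52795 mL/hr
Time remaining = 288.0127 mL ÷ 57.52795 mL/hr = 5.006482 hr

5.0 hours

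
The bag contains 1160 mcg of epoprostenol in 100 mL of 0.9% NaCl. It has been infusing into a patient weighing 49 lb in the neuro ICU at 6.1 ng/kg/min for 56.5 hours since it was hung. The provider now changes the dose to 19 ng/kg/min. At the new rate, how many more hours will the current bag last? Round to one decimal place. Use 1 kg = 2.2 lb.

27.5 hours

Initial rate:
Weight = 49 lb ÷ 2.2 lb/kg = 22.27273 kg
Dose = 6.1 ng/kg/min × 22.27273 kg = 135.8636 ng/min
135.8636 ng/min × 60 min/hr = 8151.818 ng/hr
Concentration = 1160 mcg ÷ 100 mL = 11.6 mcg/mL = 11600 ng/mL
Rate = 8151.818 ng/hr ÷ 11600 ng/mL = 0.7027429 mL/hr
Volume infused so far = 0.7027429 mL/hr × 56.5 hr = 39.70498 mL
Volume remaining = 100 − 39.70498 = 60.29502 mL
New rate:
Dose = 19 ng/kg/min × 22.27273 kg = 423.1818 ng/min
423.1818 ng/min × 60 min/hr = 25390.91 ng/hr
Rate = 25390.91 ng/hr ÷ 11600 ng/mL = 2.188871 mL/hr
Time remaining = 60.29502 mL ÷ 2.188871 mL/hr = 27.54617 hr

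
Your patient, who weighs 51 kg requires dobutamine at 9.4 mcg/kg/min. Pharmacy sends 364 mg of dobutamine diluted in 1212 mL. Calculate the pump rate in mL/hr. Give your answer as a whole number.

96 mL/hr

Dose = 9.4 mcg/kg/min × 51 kg = 479.4 mcg/min
479.4 mcg/min × 60 min/hr = 28764 mcg/hr
Concentration = 364 mg ÷ 1212 mL = 0.30033 mg/mL = 300.33 mcg/mL
Rate = 28764 mcg/hr ÷ 300.33 mcg/mL = 95.77464 mL/hr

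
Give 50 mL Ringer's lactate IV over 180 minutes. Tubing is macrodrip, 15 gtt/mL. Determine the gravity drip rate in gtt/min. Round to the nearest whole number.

50 mL ÷ (180 min) = 0.2777778 mL/min
0.2777778 mL/min × 15 gtt/mL = 4.166667 gtt/min

4 gtt/min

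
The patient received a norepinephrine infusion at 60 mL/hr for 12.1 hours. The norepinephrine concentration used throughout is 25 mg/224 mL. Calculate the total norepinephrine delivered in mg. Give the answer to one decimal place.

Concentration = 25 mg ÷ 224 mL = 0.1116071 mg/mL = 111.6071 mcg/mL
Drug rate = 60 mL/hr × 111.6071 mcg/mL = 6696.429 mcg/hr
Total = 6696.429 mcg/hr × 12.1 hr = 81026.79 mcg = 81.02679 mg

81.0 mg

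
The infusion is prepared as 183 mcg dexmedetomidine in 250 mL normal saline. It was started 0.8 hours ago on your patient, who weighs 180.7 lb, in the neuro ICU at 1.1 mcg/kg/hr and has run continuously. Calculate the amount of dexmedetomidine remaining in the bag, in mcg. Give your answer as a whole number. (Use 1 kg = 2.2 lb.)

111 mcg

Weight = 180.7 lb ÷ 2.2 lb/kg = 82.13636 kg
Dose = 1.1 mcg/kg/hr × 82.13636 kg = 90.35 mcg/hr
Concentration = 183 mcg ÷ 250 mL = 0.732 mcg/mL
Rate = 90.35 mcg/hr ÷ 0.732 mcg/mL = 123.429 mL/hr
Volume infused = 123.429 mL/hr × 0.8 hr = 98.74317 mL
Volume remaining = 250 − 98.74317 = 151.2568 mL
Drug remaining = 151.2568 mL × 0.732 mcg/mL = 110.72 mcg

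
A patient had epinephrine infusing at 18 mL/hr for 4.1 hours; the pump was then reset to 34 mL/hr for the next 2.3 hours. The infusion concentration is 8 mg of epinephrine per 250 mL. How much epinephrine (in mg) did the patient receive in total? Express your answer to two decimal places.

Concentration = 8 mg ÷ 250 mL = 0.032 mg/mL
Stage 1: 18 mL/hr × 4.1 hr = 73.8 mL → 73.8 mL × 0.032 mg/mL = 2.3616 mg
Stage 2: 34 mL/hr × 2.3 hr = 78.2 mL → 78.2 mL × 0.032 mg/mL = 2.5024 mg
Total = 2.3616 + 2.5024 = 4.864 mg

4.86 mg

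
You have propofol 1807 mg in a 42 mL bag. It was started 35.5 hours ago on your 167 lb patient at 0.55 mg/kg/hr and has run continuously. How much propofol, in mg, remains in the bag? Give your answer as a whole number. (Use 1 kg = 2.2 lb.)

Weight = 167 lb ÷ 2.2 lb/kg = 75.90909 kg
Dose = 0.55 mg/kg/hr × 75.90909 kg = 41.75 mg/hr
Concentration = 1807 mg ÷ 42 mL = 43.02381 mg/mL
Rate = 41.75 mg/hr ÷ 43.02381 mg/mL = 0.9703929 mL/hr
Volume infused = 0.9703929 mL/hr × 35.5 hr = 34.44895 mL
Volume remaining = 42 − 34.44895 = 7.551051 mL
Drug remaining = 7.551051 mL × 43.02381 mg/mL = 324.875 mg

325 mg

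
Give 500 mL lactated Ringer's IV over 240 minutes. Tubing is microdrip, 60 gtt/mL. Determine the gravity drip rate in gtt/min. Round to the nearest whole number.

500 mL ÷ (240 min) = 2.083333 mL/min
2.083333 mL/min × 60 gtt/mL = 125 gtt/min

125 gtt/min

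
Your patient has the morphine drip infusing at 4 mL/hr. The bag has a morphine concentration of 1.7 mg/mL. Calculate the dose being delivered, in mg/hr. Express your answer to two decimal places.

6.80 mg/hr

Drug rate = 4 mL/hr × 1.7 mg/mL = 6.8 mg/hr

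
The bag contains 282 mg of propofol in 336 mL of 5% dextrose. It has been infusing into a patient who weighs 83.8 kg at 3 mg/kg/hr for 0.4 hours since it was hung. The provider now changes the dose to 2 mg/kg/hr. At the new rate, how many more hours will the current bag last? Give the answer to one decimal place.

Initial rate:
Dose = 3 mg/kg/hr × 83.8 kg = 251.4 mg/hr
Concentration = 282 mg ÷ 336 mL = 0.8392857 mg/mL
Rate = 251.4 mg/hr ÷ 0.8392857 mg/mL = 299.5404 mL/hr
Volume infused so far = 299.5404 mL/hr × 0.4 hr = 119.8162 mL
Volume remaining = 336 − 119.8162 = 216.1838 mL
New rate:
Dose = 2 mg/kg/hr × 83.8 kg = 167.6 mg/hr
Rate = 167.6 mg/hr ÷ 0.8392857 mg/mL = 199.6936 mL/hr
Time remaining = 216.1838 mL ÷ 199.6936 mL/hr = 1.082578 hr

1.1 hours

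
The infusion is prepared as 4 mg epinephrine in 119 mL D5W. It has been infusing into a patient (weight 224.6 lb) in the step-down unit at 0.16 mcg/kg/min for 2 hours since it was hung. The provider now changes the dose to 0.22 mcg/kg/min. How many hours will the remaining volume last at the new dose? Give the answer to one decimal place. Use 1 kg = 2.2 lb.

Initial rate:
Weight = 224.6 lb ÷ 2.2 lb/kg = 102.0909 kg
Dose = 0.16 mcg/kg/min × 102.0909 kg = 16.33455 mcg/min
16.33455 mcg/min × 60 min/hr = 980.0727 mcg/hr
Concentration = 4 mg ÷ 119 mL = 0.03361345 mg/mL = 33.61345 mcg/mL
Rate = 980.0727 mcg/hr ÷ 33.61345 mcg/mL = 29.15716 mL/hr
Volume infused so far = 29.15716 mL/hr × 2 hr = 58.31433 mL
Volume remaining = 119 − 58.31433 = 60.68567 mL
New rate:
Dose = 0.22 mcg/kg/min × 102.0909 kg = 22.46 mcg/min
22.46 mcg/min × 60 min/hr = 1347.6 mcg/hr
Rate = 1347.6 mcg/hr ÷ 33.61345 mcg/mL = 40.0911 mL/hr
Time remaining = 60.68567 mL ÷ 40.0911 mL/hr = 1.513694 hr

1.5 hours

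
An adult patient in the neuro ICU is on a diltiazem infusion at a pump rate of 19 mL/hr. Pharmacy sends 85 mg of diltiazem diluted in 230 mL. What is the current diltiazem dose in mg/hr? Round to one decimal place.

Concentration = 85 mg ÷ 230 mL = 0.3695652 mg/mL
Drug rate = 19 mL/hr × 0.3695652 mg/mL = 7.021739 mg/hr

7.0 mg/hr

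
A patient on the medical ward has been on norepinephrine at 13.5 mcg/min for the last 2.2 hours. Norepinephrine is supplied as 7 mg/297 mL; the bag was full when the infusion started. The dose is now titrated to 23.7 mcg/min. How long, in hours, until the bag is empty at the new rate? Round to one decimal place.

3.7 hours

Initial rate:
13.5 mcg/min × 60 min/hr = 810 mcg/hr
Concentration = 7 mg ÷ 297 mL = 0.02356902 mg/mL = 23.56902 mcg/mL
Rate = 810 mcg/hr ÷ 23.56902 mcg/mL = 34.36714 mL/hr
Volume infused so far = 34.36714 mL/hr × 2.2 hr = 75.60771 mL
Volume remaining = 297 − 75.60771 = 221.3923 mL
New rate:
23.7 mcg/min × 60 min/hr = 1422 mcg/hr
Rate = 1422 mcg/hr ÷ 23.56902 mcg/mL = 60.33343 mL/hr
Time remaining = 221.3923 mL ÷ 60.33343 mL/hr = 3.66948 hr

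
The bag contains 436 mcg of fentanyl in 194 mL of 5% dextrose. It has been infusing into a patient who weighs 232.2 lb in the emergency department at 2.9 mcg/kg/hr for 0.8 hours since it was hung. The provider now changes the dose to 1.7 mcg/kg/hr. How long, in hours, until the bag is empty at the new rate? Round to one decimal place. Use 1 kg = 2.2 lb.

Initial rate:
Weight = 232.2 lb ÷ 2.2 lb/kg = 105.5455 kg
Dose = 2.9 mcg/kg/hr × 105.5455 kg = 306.0818 mcg/hr
Concentration = 436 mcg ÷ 194 mL = 2.247423 mcg/mL
Rate = 306.0818 mcg/hr ÷ 2.247423 mcg/mL = 136.1924 mL/hr
Volume infused so far = 136.1924 mL/hr × 0.8 hr = 108.9539 mL
Volume remaining = 194 − 108.9539 = 85.04611 mL
New rate:
Dose = 1.7 mcg/kg/hr × 105.5455 kg = 179.4273 mcg/hr
Rate = 179.4273 mcg/hr ÷ 2.247423 mcg/mL = 79.83691 mL/hr
Time remaining = 85.04611 mL ÷ 79.83691 mL/hr = 1.065248 hr

1.1 hours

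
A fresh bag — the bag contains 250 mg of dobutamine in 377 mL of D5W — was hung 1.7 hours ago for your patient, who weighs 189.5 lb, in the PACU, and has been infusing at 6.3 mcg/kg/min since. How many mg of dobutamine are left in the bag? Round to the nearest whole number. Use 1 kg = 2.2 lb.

Weight = 189.5 lb ÷ 2.2 lb/kg = 86.13636 kg
Dose = 6.3 mcg/kg/min × 86.13636 kg = 542.6591 mcg/min
542.6591 mcg/min × 60 min/hr = 32559.55 mcg/hr
Concentration = 250 mg ÷ 377 mL = 0.66313 mg/mL = 663.13 mcg/mL
Rate = 32559.55 mcg/hr ÷ 663.13 mcg/mL = 49.09979 mL/hr
Volume infused = 49.09979 mL/hr × 1.7 hr = 83.46965 mL
Volume remaining = 377 − 83.46965 = 293.5303 mL
Drug remaining = 293.5303 mL × 663.13 mcg/mL = 194648.8 mcg = 194.6488 mg

195 mg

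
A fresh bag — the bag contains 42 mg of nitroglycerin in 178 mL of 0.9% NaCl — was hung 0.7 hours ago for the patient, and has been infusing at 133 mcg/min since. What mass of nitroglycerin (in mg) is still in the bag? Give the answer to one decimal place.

36.4 mg

133 mcg/min × 60 min/hr = 7980 mcg/hr
Concentration = 42 mg ÷ 178 mL = 0.2359551 mg/mL = 235.9551 mcg/mL
Rate = 7980 mcg/hr ÷ 235.9551 mcg/mL = 33.82 mL/hr
Volume infused = 33.82 mL/hr × 0.7 hr = 23.674 mL
Volume remaining = 178 − 23.674 = 154.326 mL
Drug remaining = 154.326 mL × 235.9551 mcg/mL = 36414 mcg = 36.414 mg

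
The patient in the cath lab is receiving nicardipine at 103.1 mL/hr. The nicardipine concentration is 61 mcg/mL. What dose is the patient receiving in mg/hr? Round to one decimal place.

Concentration = 61 mcg/mL = 0.061 mg/mL
Drug rate = 103.1 mL/hr × 0.061 mg/mL = 6.2891 mg/hr

6.3 mg/hr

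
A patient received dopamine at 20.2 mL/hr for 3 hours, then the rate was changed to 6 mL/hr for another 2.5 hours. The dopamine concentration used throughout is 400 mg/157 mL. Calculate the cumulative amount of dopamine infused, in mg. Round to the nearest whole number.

193 mg

Concentration = 400 mg ÷ 157 mL = 2.547771 mg/mL
Stage 1: 20.2 mL/hr × 3 hr = 60.6 mL → 60.6 mL × 2.547771 mg/mL = 154.3949 mg
Stage 2: 6 mL/hr × 2.5 hr = 15 mL → 15 mL × 2.547771 mg/mL = 38.21656 mg
Total = 154.3949 + 38.21656 = 192.6115 mg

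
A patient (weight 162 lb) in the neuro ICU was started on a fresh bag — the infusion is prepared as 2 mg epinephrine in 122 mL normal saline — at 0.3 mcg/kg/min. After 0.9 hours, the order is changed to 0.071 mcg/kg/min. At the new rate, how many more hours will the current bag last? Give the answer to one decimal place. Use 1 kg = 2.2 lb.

Initial rate:
Weight = 162 lb ÷ 2.2 lb/kg = 73.63636 kg
Dose = 0.3 mcg/kg/min × 73.63636 kg = 22.09091 mcg/min
22.09091 mcg/min × 60 min/hr = 1325.455 mcg/hr
Concentration = 2 mg ÷ 122 mL = 0.01639344 mg/mL = 16.39344 mcg/mL
Rate = 1325.455 mcg/hr ÷ 16.39344 mcg/mL = 80.85273 mL/hr
Volume infused so far = 80.85273 mL/hr × 0.9 hr = 72.76745 mL
Volume remaining = 122 − 72.76745 = 49.23255 mL
New rate:
Dose = 0.071 mcg/kg/min × 73.63636 kg = 5.228182 mcg/min
5.228182 mcg/min × 60 min/hr = 313.6909 mcg/hr
Rate = 313.6909 mcg/hr ÷ 16.39344 mcg/mL = 19.13515 mL/hr
Time remaining = 49.23255 mL ÷ 19.13515 mL/hr = 2.572886 hr

2.6 hours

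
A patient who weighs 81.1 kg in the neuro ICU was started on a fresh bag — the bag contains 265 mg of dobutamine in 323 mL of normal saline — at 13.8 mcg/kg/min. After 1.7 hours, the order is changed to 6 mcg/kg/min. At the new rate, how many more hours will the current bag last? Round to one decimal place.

5.2 hours

Initial rate:
Dose = 13.8 mcg/kg/min × 81.1 kg = 1119.18 mcg/min
1119.18 mcg/min × 60 min/hr = 67150.8 mcg/hr
Concentration = 265 mg ÷ 323 mL = 0.8204334 mg/mL = 820.4334 mcg/mL
Rate = 67150.8 mcg/hr ÷ 820.4334 mcg/mL = 81.84796 mL/hr
Volume infused so far = 81.84796 mL/hr × 1.7 hr = 139.1415 mL
Volume remaining = 323 − 139.1415 = 183.8585 mL
New rate:
Dose = 6 mcg/kg/min × 81.1 kg = 486.6 mcg/min
486.6 mcg/min × 60 min/hr = 29196 mcg/hr
Rate = 29196 mcg/hr ÷ 820.4334 mcg/mL = 35.58607 mL/hr
Time remaining = 183.8585 mL ÷ 35.58607 mL/hr = 5.166586 hr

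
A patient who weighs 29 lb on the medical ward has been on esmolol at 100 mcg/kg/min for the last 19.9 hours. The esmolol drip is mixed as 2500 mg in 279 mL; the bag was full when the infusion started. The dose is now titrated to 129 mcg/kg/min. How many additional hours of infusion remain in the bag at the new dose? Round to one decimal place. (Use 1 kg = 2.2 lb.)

Initial rate:
Weight = 29 lb ÷ 2.2 lb/kg = 13.18182 kg
Dose = 100 mcg/kg/min × 13.18182 kg = 1318.182 mcg/min
1318.182 mcg/min × 60 min/hr = 79090.91 mcg/hr
Concentration = 2500 mg ÷ 279 mL = 8.960573 mg/mL = 8960.573 mcg/mL
Rate = 79090.91 mcg/hr ÷ 8960.573 mcg/mL = 8.826545 mL/hr
Volume infused so far = 8.826545 mL/hr × 19.9 hr = 175.6483 mL
Volume remaining = 279 − 175.6483 = 103.3517 mL
New rate:
Dose = 129 mcg/kg/min × 13.18182 kg = 1700.455 mcg/min
1700.455 mcg/min × 60 min/hr = 102027.3 mcg/hr
Rate = 102027.3 mcg/hr ÷ 8960.573 mcg/mL = 11.38624 mL/hr
Time remaining = 103.3517 mL ÷ 11.38624 mL/hr = 9.076896 hr

9.1 hours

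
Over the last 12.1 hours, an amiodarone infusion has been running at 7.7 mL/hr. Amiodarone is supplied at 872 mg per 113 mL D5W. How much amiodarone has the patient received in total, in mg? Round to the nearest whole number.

719 mg

Concentration = 872 mg ÷ 113 mL = 7.716814 mg/mL
Drug rate = 7.7 mL/hr × 7.716814 mg/mL = 59.41947 mg/hr
Total = 59.41947 mg/hr × 12.1 hr = 718.9756 mg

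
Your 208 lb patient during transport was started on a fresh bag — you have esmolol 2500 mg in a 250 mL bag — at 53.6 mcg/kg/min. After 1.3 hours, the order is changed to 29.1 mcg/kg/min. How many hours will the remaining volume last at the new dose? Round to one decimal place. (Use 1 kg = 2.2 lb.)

Initial rate:
Weight = 208 lb ÷ 2.2 lb/kg = 94.54545 kg
Dose = 53.6 mcg/kg/min × 94.54545 kg = 5067.636 mcg/min
5067.636 mcg/min × 60 min/hr = 304058.2 mcg/hr
Concentration = 2500 mg ÷ 250 mL = 10 mg/mL = 10000 mcg/mL
Rate = 304058.2 mcg/hr ÷ 10000 mcg/mL = 30.40582 mL/hr
Volume infused so far = 30.40582 mL/hr × 1.3 hr = 39.52756 mL
Volume remaining = 250 − 39.52756 = 210.4724 mL
New rate:
Dose = 29.1 mcg/kg/min × 94.54545 kg = 2751.273 mcg/min
2751.273 mcg/min × 60 min/hr = 165076.4 mcg/hr
Rate = 165076.4 mcg/hr ÷ 10000 mcg/mL = 16.50764 mL/hr
Time remaining = 210.4724 mL ÷ 16.50764 mL/hr = 12.75 hr

12.8 hours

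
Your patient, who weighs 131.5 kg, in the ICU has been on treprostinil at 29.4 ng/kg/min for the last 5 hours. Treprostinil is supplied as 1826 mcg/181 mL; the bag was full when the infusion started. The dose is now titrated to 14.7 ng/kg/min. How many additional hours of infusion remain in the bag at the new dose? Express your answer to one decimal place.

Initial rate:
Dose = 29.4 ng/kg/min × 131.5 kg = 3866.1 ng/min
3866.1 ng/min × 60 min/hr = 231966 ng/hr
Concentration = 1826 mcg ÷ 181 mL = 10.0884 mcg/mL = 10088.4 ng/mL
Rate = 231966 ng/hr ÷ 10088.4 ng/mL = 22.99334 mL/hr
Volume infused so far = 22.99334 mL/hr × 5 hr = 114.9667 mL
Volume remaining = 181 − 114.9667 = 66.03328 mL
New rate:
Dose = 14.7 ng/kg/min × 131.5 kg = 1933.05 ng/min
1933.05 ng/min × 60 min/hr = 115983 ng/hr
Rate = 115983 ng/hr ÷ 10088.4 ng/mL = 11.49667 mL/hr
Time remaining = 66.03328 mL ÷ 11.49667 mL/hr = 5.743687 hr

5.7 hours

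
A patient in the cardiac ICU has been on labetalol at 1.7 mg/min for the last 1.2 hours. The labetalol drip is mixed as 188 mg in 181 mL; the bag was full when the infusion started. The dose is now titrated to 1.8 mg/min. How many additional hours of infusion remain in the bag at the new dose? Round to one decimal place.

0.6 hours

Initial rate:
1.7 mg/min × 60 min/hr = 102 mg/hr
Concentration = 188 mg ÷ 181 mL = 1.038674 mg/mL
Rate = 102 mg/hr ÷ 1.038674 mg/mL = 98.20213 mL/hr
Volume infused so far = 98.20213 mL/hr × 1.2 hr = 117.8426 mL
Volume remaining = 181 − 117.8426 = 63.15745 mL
New rate:
1.8 mg/min × 60 min/hr = 108 mg/hr
Rate = 108 mg/hr ÷ 1.038674 mg/mL = 103.9787 mL/hr
Time remaining = 63.15745 mL ÷ 103.9787 mL/hr = 0.6074074 hr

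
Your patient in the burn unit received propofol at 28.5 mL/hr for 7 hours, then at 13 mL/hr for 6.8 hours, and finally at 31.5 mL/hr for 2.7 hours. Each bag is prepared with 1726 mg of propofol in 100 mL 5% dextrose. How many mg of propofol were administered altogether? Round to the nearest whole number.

6437 mg

Concentration = 1726 mg ÷ 100 mL = 17.26 mg/mL
Stage 1: 28.5 mL/hr × 7 hr = 199.5 mL → 199.5 mL × 17.26 mg/mL = 3443.37 mg
Stage 2: 13 mL/hr × 6.8 hr = 88.4 mL → 88.4 mL × 17.26 mg/mL = 1525.784 mg
Stage 3: 31.5 mL/hr × 2.7 hr = 85.05 mL → 85.05 mL × 17.26 mg/mL = 1467.963 mg
Total = 3443.37 + 1525.784 + 1467.963 = 6437.117 mg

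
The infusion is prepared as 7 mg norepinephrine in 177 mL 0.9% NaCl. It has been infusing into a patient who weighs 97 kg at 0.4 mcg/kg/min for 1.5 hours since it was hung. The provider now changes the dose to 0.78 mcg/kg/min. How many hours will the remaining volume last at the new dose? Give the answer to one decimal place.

0.8 hours

Initial rate:
Dose = 0.4 mcg/kg/min × 97 kg = 38.8 mcg/min
38.8 mcg/min × 60 min/hr = 2328 mcg/hr
Concentration = 7 mg ÷ 177 mL = 0.03954802 mg/mL = 39.54802 mcg/mL
Rate = 2328 mcg/hr ÷ 39.54802 mcg/mL = 58.86514 mL/hr
Volume infused so far = 58.86514 mL/hr × 1.5 hr = 88.29771 mL
Volume remaining = 177 − 88.29771 = 88.70229 mL
New rate:
Dose = 0.78 mcg/kg/min × 97 kg = 75.66 mcg/min
75.66 mcg/min × 60 min/hr = 4539.6 mcg/hr
Rate = 4539.6 mcg/hr ÷ 39.54802 mcg/mL = 114.787 mL/hr
Time remaining = 88.70229 mL ÷ 114.787 mL/hr = 0.7727553 hr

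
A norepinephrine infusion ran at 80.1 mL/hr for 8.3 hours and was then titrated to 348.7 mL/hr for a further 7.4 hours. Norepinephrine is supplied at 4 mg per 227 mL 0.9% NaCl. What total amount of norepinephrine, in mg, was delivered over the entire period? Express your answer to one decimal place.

Concentration = 4 mg ÷ 227 mL = 0.01762115 mg/mL
Stage 1: 80.1 mL/hr × 8.3 hr = 664.83 mL → 664.83 mL × 0.01762115 mg/mL = 11.71507 mg
Stage 2: 348.7 mL/hr × 7.4 hr = 2580.38 mL → 2580.38 mL × 0.01762115 mg/mL = 45.46925 mg
Total = 11.71507 + 45.46925 = 57.18432 mg

57.2 mg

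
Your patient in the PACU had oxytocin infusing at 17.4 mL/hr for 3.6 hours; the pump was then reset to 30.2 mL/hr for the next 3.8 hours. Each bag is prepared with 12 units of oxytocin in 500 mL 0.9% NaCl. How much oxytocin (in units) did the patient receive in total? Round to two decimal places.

Concentration = 12 units ÷ 500 mL = 0.024 units/mL
Stage 1: 17.4 mL/hr × 3.6 hr = 62.64 mL → 62.64 mL × 0.024 units/mL = 1.50336 units
Stage 2: 30.2 mL/hr × 3.8 hr = 114.76 mL → 114.76 mL × 0.024 units/mL = 2.75424 units
Total = 1.50336 + 2.75424 = 4.2576 units

4.26 units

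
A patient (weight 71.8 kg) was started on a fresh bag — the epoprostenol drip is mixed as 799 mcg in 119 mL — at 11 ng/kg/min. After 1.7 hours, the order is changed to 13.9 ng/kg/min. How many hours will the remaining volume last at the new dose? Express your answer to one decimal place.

Initial rate:
Dose = 11 ng/kg/min × 71.8 kg = 789.8 ng/min
789.8 ng/min × 60 min/hr = 47388 ng/hr
Concentration = 799 mcg ÷ 119 mL = 6.714286 mcg/mL = 6714.286 ng/mL
Rate = 47388 ng/hr ÷ 6714.286 ng/mL = 7.057787 mL/hr
Volume infused so far = 7.057787 mL/hr × 1.7 hr = 11.99824 mL
Volume remaining = 119 − 11.99824 = 107.0018 mL
New rate:
Dose = 13.9 ng/kg/min × 71.8 kg = 998.02 ng/min
998.02 ng/min × 60 min/hr = 59881.2 ng/hr
Rate = 59881.2 ng/hr ÷ 6714.286 ng/mL = 8.918477 mL/hr
Time remaining = 107.0018 mL ÷ 8.918477 mL/hr = 11.99776 hr

12.0 hours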